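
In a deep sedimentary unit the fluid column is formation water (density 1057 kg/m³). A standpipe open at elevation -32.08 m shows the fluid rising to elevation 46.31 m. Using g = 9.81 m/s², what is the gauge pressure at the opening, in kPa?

Pressure head ψ = h − z = 46.31 − (-32.08) = 78.39 m.
P = ρgψ = 1057 × 9.81 × 78.39 = 812839 Pa ≈ 813 kPa.

P ≈ 813 kPa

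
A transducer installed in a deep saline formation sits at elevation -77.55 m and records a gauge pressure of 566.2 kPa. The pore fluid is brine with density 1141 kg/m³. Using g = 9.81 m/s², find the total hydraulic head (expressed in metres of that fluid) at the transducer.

ψ = P/(ρg) = 566.2×1000 / (1141 × 9.81) = 50.58 m.
h = z + ψ = -77.55 + 50.58 = -26.97 m.

h ≈ -26.97 m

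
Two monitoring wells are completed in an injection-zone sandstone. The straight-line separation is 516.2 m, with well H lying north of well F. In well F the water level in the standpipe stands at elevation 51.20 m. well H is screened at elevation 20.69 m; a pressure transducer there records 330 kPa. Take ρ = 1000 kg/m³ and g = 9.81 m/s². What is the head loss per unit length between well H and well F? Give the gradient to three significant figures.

i ≈ 0.00606 m/m

Total head at well F: h = 51.20 m (water level in the piezometer is the total head).
Pressure head at well H: ψ = P/(ρg) = 330×1000 / (1000 × 9.81) = 33.64 m.
Total head at well H: h = z + ψ = 20.69 + 33.64 = 54.33 m.
Head difference: h(well F) − h(well H) = 51.20 − 54.33 = -3.13 m.
Hydraulic gradient: i = |Δh| / L = 3.13 / 516.2 = 0.00606.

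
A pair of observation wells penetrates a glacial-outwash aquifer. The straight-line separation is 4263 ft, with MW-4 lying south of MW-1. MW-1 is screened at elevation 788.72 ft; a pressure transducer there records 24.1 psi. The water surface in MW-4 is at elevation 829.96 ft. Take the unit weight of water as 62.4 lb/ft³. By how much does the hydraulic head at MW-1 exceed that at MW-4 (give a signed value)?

Δh ≈ 14.38 ft

Pressure head at MW-1: ψ = 144·P/γ = 144 × 24.1 / 62.4 = 55.62 ft.
Total head at MW-1: h = z + ψ = 788.72 + 55.62 = 844.34 ft.
Total head at MW-4: h = 829.96 ft (water level in the piezometer is the total head).
Head difference: h(MW-1) − h(MW-4) = 844.34 − 829.96 = 14.38 ft.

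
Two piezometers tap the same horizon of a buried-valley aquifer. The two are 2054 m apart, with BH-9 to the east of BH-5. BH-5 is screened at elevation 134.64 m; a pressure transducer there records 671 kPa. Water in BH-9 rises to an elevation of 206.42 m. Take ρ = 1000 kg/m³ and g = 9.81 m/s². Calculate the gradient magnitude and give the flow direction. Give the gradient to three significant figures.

i ≈ 0.00165; groundwater flows toward the west

Pressure head at BH-5: ψ = P/(ρg) = 671×1000 / (1000 × 9.81) = 68.40 m.
Total head at BH-5: h = z + ψ = 134.64 + 68.40 = 203.04 m.
Total head at BH-9: h = 206.42 m (water level in the piezometer is the total head).
Head difference: h(BH-5) − h(BH-9) = 203.04 − 206.42 = -3.38 m.
Hydraulic gradient: i = |Δh| / L = 3.38 / 2054 = 0.00165.
Flow is from higher to lower head: from BH-9 toward BH-5, i.e. toward the west.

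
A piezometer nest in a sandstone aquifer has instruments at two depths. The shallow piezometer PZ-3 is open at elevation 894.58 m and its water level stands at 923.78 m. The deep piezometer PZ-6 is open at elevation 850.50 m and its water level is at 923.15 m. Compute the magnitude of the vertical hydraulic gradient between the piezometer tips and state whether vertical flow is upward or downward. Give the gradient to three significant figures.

Total head at PZ-3: h = 923.78 m (water level in the standpipe).
Total head at PZ-6: h = 923.15 m.
Δh = h(PZ-3) − h(PZ-6) = 923.78 − 923.15 = 0.63 m.
Vertical separation Δz = 894.58 − 850.50 = 44.08 m.
|i_v| = |Δh| / Δz = 0.63 / 44.08 = 0.0143.
Head is higher in the shallow piezometer, so vertical flow is downward (recharge condition).

|i_v| ≈ 0.0143; vertical flow is downward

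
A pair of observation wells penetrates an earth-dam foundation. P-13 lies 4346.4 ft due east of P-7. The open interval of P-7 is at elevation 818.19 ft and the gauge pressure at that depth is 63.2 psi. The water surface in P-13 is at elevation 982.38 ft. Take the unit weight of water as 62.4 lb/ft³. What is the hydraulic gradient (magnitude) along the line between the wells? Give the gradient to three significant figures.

i ≈ 0.00422

Pressure head at P-7: ψ = 144·P/γ = 144 × 63.2 / 62.4 = 145.85 ft.
Total head at P-7: h = z + ψ = 818.19 + 145.85 = 964.04 ft.
Total head at P-13: h = 982.38 ft (water level in the piezometer is the total head).
Head difference: h(P-7) − h(P-13) = 964.04 − 982.38 = -18.34 ft.
Hydraulic gradient: i = |Δh| / L = 18.34 / 4346.4 = 0.00422.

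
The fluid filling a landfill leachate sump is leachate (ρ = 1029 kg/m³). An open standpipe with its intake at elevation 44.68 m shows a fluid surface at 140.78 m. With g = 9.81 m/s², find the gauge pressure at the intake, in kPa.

P ≈ 970 kPa

Pressure head ψ = h − z = 140.78 − 44.68 = 96.10 m.
P = ρgψ = 1029 × 9.81 × 96.10 = 970080 Pa ≈ 970 kPa.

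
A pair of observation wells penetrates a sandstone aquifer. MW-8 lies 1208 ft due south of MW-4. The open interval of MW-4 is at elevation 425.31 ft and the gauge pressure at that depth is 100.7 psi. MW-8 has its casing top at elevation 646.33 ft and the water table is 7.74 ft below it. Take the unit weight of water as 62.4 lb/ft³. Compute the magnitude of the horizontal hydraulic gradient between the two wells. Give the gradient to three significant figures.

Pressure head at MW-4: ψ = 144·P/γ = 144 × 100.7 / 62.4 = 232.38 ft.
Total head at MW-4: h = z + ψ = 425.31 + 232.38 = 657.69 ft.
Total head at MW-8: h = 646.33 − 7.74 = 638.59 ft.
Head difference: h(MW-4) − h(MW-8) = 657.69 − 638.59 = 19.10 ft.
Hydraulic gradient: i = |Δh| / L = 19.10 / 1208 = 0.0158.

i ≈ 0.0158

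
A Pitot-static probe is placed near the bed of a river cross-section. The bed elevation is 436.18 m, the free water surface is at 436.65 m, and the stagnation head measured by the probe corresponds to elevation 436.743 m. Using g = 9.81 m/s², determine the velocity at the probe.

v ≈ 1.35 m/s

Near the bed, under hydrostatic conditions, the piezometric head (z + ψ) equals the free-surface elevation, 436.65 m.
Velocity head = total − piezometric = 436.743 − 436.65 = 0.093 m.
v = √(2g·h_v) = √(2 × 9.81 × 0.093) = 1.35 m/s.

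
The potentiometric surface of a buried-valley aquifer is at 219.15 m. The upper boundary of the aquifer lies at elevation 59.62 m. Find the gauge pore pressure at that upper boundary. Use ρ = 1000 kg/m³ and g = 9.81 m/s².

Pressure head at the aquifer top: ψ = h − z = 219.15 − 59.62 = 159.53 m.
P = ρgψ = 1000 × 9.81 × 159.53 = 1564989 Pa ≈ 1560 kPa.

P ≈ 1560 kPa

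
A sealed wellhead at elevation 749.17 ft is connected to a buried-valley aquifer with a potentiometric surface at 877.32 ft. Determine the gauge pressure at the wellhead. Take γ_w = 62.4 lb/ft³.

Head above the cap: Δh = 877.32 − 749.17 = 128.15 ft.
P = γΔh/144 = 62.4 × 128.15 / 144 = 55.5 psi.

P ≈ 55.5 psi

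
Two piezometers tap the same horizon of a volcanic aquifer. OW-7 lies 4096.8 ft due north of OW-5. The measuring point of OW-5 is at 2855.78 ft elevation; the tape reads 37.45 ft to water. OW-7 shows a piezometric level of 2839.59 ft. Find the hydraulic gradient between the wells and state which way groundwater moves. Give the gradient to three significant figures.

Total head at OW-5: h = 2855.78 − 37.45 = 2818.33 ft.
Total head at OW-7: h = 2839.59 ft (water level in the piezometer is the total head).
Head difference: h(OW-5) − h(OW-7) = 2818.33 − 2839.59 = -21.26 ft.
Hydraulic gradient: i = |Δh| / L = 21.26 / 4096.8 = 0.00519.
Flow is from higher to lower head: from OW-7 toward OW-5, i.e. toward the south.

i ≈ 0.00519; groundwater flows toward the south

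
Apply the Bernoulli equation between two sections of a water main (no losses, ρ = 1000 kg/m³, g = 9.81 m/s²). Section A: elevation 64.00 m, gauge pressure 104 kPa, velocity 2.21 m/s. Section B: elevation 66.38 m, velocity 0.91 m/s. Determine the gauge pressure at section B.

Pressure head at A: ψ₁ = P₁/(ρg) = 104×1000 / (1000 × 9.81) = 10.60 m.
Velocity heads: v₁²/2g = 2.21²/19.62 = 0.249 m; v₂²/2g = 0.91²/19.62 = 0.042 m.
Total head H = z₁ + ψ₁ + v₁²/2g = 64.00 + 10.60 + 0.249 = 74.85 m.
ψ₂ = H − z₂ − v₂²/2g = 74.85 − 66.38 − 0.042 = 8.43 m.
P₂ = ρgψ₂ = 1000 × 9.81 × 8.43 ≈ 82.7 kPa.

P₂ ≈ 82.7 kPa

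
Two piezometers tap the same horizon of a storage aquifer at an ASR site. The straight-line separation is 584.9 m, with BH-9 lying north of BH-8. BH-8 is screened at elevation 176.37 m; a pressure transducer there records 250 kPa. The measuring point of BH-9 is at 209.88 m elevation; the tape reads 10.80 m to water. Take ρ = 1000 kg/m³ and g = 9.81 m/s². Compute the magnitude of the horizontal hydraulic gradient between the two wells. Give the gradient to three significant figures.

i ≈ 0.00474

Pressure head at BH-8: ψ = P/(ρg) = 250×1000 / (1000 × 9.81) = 25.48 m.
Total head at BH-8: h = z + ψ = 176.37 + 25.48 = 201.85 m.
Total head at BH-9: h = 209.88 − 10.80 = 199.08 m.
Head difference: h(BH-8) − h(BH-9) = 201.85 − 199.08 = 2.77 m.
Hydraulic gradient: i = |Δh| / L = 2.77 / 584.9 = 0.00474.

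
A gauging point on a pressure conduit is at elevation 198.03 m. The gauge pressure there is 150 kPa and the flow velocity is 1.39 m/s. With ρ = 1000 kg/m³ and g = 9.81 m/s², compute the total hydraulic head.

Pressure head ψ = P/(ρg) = 150×1000 / (1000 × 9.81) = 15.29 m.
Velocity head = v²/(2g) = 1.39² / (2 × 9.81) = 0.098 m.
h = z + ψ + v²/(2g) = 198.03 + 15.29 + 0.098 = 213.42 m.

h ≈ 213.42 m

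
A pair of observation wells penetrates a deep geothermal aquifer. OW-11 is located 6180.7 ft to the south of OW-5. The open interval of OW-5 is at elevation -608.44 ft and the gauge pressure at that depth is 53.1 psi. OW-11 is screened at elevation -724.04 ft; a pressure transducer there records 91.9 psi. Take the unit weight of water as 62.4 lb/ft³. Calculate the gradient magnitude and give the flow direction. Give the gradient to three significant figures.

Pressure head at OW-5: ψ = 144·P/γ = 144 × 53.1 / 62.4 = 122.54 ft.
Total head at OW-5: h = z + ψ = -608.44 + 122.54 = -485.90 ft.
Pressure head at OW-11: ψ = 144·P/γ = 144 × 91.9 / 62.4 = 212.08 ft.
Total head at OW-11: h = z + ψ = -724.04 + 212.08 = -511.96 ft.
Head difference: h(OW-5) − h(OW-11) = -485.90 − (-511.96) = 26.06 ft.
Hydraulic gradient: i = |Δh| / L = 26.06 / 6180.7 = 0.00422.
Flow is from higher to lower head: from OW-5 toward OW-11, i.e. toward the south.

i ≈ 0.00422; groundwater flows toward the south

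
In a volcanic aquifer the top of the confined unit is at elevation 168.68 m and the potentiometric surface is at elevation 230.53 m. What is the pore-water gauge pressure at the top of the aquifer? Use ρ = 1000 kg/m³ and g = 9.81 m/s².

P ≈ 607 kPa

Pressure head at the aquifer top: ψ = h − z = 230.53 − 168.68 = 61.85 m.
P = ρgψ = 1000 × 9.81 × 61.85 = 606748 Pa ≈ 607 kPa.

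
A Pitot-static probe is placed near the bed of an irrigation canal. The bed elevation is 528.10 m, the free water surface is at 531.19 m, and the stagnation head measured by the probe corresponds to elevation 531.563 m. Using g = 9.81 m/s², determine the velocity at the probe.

v ≈ 2.71 m/s

Near the bed, under hydrostatic conditions, the piezometric head (z + ψ) equals the free-surface elevation, 531.19 m.
Velocity head = total − piezometric = 531.563 − 531.19 = 0.373 m.
v = √(2g·h_v) = √(2 × 9.81 × 0.373) = 2.71 m/s.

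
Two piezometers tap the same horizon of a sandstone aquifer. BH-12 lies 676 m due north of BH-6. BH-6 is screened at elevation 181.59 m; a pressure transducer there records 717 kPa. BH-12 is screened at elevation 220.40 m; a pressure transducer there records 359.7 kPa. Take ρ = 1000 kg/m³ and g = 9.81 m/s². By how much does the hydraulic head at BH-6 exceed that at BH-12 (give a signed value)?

Δh ≈ -2.39 m

Pressure head at BH-6: ψ = P/(ρg) = 717×1000 / (1000 × 9.81) = 73.09 m.
Total head at BH-6: h = z + ψ = 181.59 + 73.09 = 254.68 m.
Pressure head at BH-12: ψ = P/(ρg) = 359.7×1000 / (1000 × 9.81) = 36.67 m.
Total head at BH-12: h = z + ψ = 220.40 + 36.67 = 257.07 m.
Head difference: h(BH-6) − h(BH-12) = 254.68 − 257.07 = -2.39 m.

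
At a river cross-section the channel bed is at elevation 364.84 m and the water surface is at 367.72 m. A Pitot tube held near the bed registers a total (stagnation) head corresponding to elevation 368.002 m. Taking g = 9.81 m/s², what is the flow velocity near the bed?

v ≈ 2.35 m/s

Near the bed, under hydrostatic conditions, the piezometric head (z + ψ) equals the free-surface elevation, 367.72 m.
Velocity head = total − piezometric = 368.002 − 367.72 = 0.282 m.
v = √(2g·h_v) = √(2 × 9.81 × 0.282) = 2.35 m/s.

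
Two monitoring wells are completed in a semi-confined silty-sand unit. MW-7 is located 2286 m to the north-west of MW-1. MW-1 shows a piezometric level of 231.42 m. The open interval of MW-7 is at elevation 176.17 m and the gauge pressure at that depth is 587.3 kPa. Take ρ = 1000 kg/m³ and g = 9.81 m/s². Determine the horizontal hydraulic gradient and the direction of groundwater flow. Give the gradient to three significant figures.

Total head at MW-1: h = 231.42 m (water level in the piezometer is the total head).
Pressure head at MW-7: ψ = P/(ρg) = 587.3×1000 / (1000 × 9.81) = 59.87 m.
Total head at MW-7: h = z + ψ = 176.17 + 59.87 = 236.04 m.
Head difference: h(MW-1) − h(MW-7) = 231.42 − 236.04 = -4.62 m.
Hydraulic gradient: i = |Δh| / L = 4.62 / 2286 = 0.00202.
Flow is from higher to lower head: from MW-7 toward MW-1, i.e. toward the south-east.

i ≈ 0.00202; groundwater flows toward the south-east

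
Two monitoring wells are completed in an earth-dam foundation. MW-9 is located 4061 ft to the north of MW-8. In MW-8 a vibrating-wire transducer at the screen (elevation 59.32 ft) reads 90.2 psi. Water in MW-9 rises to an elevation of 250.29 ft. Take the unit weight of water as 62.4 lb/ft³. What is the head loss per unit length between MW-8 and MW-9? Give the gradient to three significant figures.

Pressure head at MW-8: ψ = 144·P/γ = 144 × 90.2 / 62.4 = 208.15 ft.
Total head at MW-8: h = z + ψ = 59.32 + 208.15 = 267.47 ft.
Total head at MW-9: h = 250.29 ft (water level in the piezometer is the total head).
Head difference: h(MW-8) − h(MW-9) = 267.47 − 250.29 = 17.18 ft.
Hydraulic gradient: i = |Δh| / L = 17.18 / 4061 = 0.00423.

i ≈ 0.00423 ft/ft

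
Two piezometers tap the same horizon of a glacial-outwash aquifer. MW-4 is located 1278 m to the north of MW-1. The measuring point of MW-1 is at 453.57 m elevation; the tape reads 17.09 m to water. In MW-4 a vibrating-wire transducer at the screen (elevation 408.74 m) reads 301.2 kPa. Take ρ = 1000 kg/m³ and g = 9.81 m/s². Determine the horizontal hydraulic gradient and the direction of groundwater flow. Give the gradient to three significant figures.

i ≈ 0.00232; groundwater flows toward the south

Total head at MW-1: h = 453.57 − 17.09 = 436.48 m.
Pressure head at MW-4: ψ = P/(ρg) = 301.2×1000 / (1000 × 9.81) = 30.70 m.
Total head at MW-4: h = z + ψ = 408.74 + 30.70 = 439.44 m.
Head difference: h(MW-1) − h(MW-4) = 436.48 − 439.44 = -2.96 m.
Hydraulic gradient: i = |Δh| / L = 2.96 / 1278 = 0.00232.
Flow is from higher to lower head: from MW-4 toward MW-1, i.e. toward the south.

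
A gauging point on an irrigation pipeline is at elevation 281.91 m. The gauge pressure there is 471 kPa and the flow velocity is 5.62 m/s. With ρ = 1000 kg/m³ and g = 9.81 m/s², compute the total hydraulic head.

Pressure head ψ = P/(ρg) = 471×1000 / (1000 × 9.81) = 48.01 m.
Velocity head = v²/(2g) = 5.62² / (2 × 9.81) = 1.610 m.
h = z + ψ + v²/(2g) = 281.91 + 48.01 + 1.610 = 331.53 m.

h ≈ 331.53 m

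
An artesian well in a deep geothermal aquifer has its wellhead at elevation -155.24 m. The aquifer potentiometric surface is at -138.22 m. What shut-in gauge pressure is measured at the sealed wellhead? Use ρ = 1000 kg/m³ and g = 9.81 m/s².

Head above the cap: Δh = -138.22 − (-155.24) = 17.02 m.
P = ρgΔh = 1000 × 9.81 × 17.02 = 166966 Pa ≈ 167 kPa.

P ≈ 167 kPa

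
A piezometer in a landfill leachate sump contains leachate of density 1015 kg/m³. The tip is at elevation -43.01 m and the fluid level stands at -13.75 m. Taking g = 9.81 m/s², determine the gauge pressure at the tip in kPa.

Pressure head ψ = h − z = -13.75 − (-43.01) = 29.26 m.
P = ρgψ = 1015 × 9.81 × 29.26 = 291346 Pa ≈ 291 kPa.

P ≈ 291 kPa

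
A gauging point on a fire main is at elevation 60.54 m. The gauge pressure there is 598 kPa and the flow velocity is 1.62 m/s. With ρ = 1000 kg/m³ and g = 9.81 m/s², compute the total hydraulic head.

Pressure head ψ = P/(ρg) = 598×1000 / (1000 × 9.81) = 60.96 m.
Velocity head = v²/(2g) = 1.62² / (2 × 9.81) = 0.134 m.
h = z + ψ + v²/(2g) = 60.54 + 60.96 + 0.134 = 121.63 m.

h ≈ 121.63 m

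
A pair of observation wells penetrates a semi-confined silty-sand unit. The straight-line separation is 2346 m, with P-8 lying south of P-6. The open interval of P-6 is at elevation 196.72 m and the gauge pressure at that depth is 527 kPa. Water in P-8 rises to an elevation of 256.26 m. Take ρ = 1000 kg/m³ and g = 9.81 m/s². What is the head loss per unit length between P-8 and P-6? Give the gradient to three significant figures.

i ≈ 0.00248 m/m

Pressure head at P-6: ψ = P/(ρg) = 527×1000 / (1000 × 9.81) = 53.72 m.
Total head at P-6: h = z + ψ = 196.72 + 53.72 = 250.44 m.
Total head at P-8: h = 256.26 m (water level in the piezometer is the total head).
Head difference: h(P-6) − h(P-8) = 250.44 − 256.26 = -5.82 m.
Hydraulic gradient: i = |Δh| / L = 5.82 / 2346 = 0.00248.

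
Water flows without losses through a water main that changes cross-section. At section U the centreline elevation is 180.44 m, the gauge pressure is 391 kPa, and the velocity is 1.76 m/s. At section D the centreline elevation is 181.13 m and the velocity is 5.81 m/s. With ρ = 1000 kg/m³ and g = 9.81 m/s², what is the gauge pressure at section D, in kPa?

P₂ ≈ 369 kPa

Pressure head at U: ψ₁ = P₁/(ρg) = 391×1000 / (1000 × 9.81) = 39.86 m.
Velocity heads: v₁²/2g = 1.76²/19.62 = 0.158 m; v₂²/2g = 5.81²/19.62 = 1.720 m.
Total head H = z₁ + ψ₁ + v₁²/2g = 180.44 + 39.86 + 0.158 = 220.46 m.
ψ₂ = H − z₂ − v₂²/2g = 220.46 − 181.13 − 1.720 = 37.61 m.
P₂ = ρgψ₂ = 1000 × 9.81 × 37.61 ≈ 369 kPa.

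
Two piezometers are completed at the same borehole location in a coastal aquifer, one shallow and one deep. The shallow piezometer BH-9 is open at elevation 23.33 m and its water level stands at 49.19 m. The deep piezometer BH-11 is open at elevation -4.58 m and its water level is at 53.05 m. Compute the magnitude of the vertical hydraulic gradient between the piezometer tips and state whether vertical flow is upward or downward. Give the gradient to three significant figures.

|i_v| ≈ 0.138; vertical flow is upward

Total head at BH-9: h = 49.19 m (water level in the standpipe).
Total head at BH-11: h = 53.05 m.
Δh = h(BH-9) − h(BH-11) = 49.19 − 53.05 = -3.86 m.
Vertical separation Δz = 23.33 − (-4.58) = 27.91 m.
|i_v| = |Δh| / Δz = 3.86 / 27.91 = 0.138.
Head is higher in the deep piezometer, so vertical flow is upward (discharge condition).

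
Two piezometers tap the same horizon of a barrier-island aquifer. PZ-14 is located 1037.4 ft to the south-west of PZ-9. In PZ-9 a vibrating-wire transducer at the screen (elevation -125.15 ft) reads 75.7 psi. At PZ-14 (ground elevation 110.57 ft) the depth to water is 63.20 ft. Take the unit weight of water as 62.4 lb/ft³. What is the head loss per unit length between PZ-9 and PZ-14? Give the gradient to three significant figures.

i ≈ 0.00209 ft/ft

Pressure head at PZ-9: ψ = 144·P/γ = 144 × 75.7 / 62.4 = 174.69 ft.
Total head at PZ-9: h = z + ψ = -125.15 + 174.69 = 49.54 ft.
Total head at PZ-14: h = 110.57 − 63.20 = 47.37 ft.
Head difference: h(PZ-9) − h(PZ-14) = 49.54 − 47.37 = 2.17 ft.
Hydraulic gradient: i = |Δh| / L = 2.17 / 1037.4 = 0.00209.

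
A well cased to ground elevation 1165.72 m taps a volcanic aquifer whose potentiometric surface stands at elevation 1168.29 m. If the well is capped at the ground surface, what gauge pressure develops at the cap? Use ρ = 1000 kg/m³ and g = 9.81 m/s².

P ≈ 25.2 kPa

Head above the cap: Δh = 1168.29 − 1165.72 = 2.57 m.
P = ρgΔh = 1000 × 9.81 × 2.57 = 25212 Pa ≈ 25.2 kPa.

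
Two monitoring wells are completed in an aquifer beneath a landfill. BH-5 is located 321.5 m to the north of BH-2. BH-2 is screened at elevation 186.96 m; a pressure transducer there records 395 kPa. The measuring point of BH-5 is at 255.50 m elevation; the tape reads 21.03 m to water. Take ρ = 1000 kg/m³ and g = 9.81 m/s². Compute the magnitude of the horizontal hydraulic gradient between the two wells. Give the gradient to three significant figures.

i ≈ 0.0225

Pressure head at BH-2: ψ = P/(ρg) = 395×1000 / (1000 × 9.81) = 40.27 m.
Total head at BH-2: h = z + ψ = 186.96 + 40.27 = 227.23 m.
Total head at BH-5: h = 255.50 − 21.03 = 234.47 m.
Head difference: h(BH-2) − h(BH-5) = 227.23 − 234.47 = -7.24 m.
Hydraulic gradient: i = |Δh| / L = 7.24 / 321.5 = 0.0225.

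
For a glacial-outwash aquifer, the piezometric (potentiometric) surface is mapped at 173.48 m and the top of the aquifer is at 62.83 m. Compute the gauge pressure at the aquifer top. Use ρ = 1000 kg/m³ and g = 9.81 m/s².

Pressure head at the aquifer top: ψ = h − z = 173.48 − 62.83 = 110.65 m.
P = ρgψ = 1000 × 9.81 × 110.65 = 1085476 Pa ≈ 1090 kPa.

P ≈ 1090 kPa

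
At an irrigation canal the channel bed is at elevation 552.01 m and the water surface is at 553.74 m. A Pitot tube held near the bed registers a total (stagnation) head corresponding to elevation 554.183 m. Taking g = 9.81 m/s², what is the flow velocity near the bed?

v ≈ 2.95 m/s

Near the bed, under hydrostatic conditions, the piezometric head (z + ψ) equals the free-surface elevation, 553.74 m.
Velocity head = total − piezometric = 554.183 − 553.74 = 0.443 m.
v = √(2g·h_v) = √(2 × 9.81 × 0.443) = 2.95 m/s.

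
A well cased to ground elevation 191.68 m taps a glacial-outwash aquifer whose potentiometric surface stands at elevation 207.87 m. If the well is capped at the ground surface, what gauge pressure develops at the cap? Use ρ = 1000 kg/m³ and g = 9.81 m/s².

Head above the cap: Δh = 207.87 − 191.68 = 16.19 m.
P = ρgΔh = 1000 × 9.81 × 16.19 = 158824 Pa ≈ 159 kPa.

P ≈ 159 kPa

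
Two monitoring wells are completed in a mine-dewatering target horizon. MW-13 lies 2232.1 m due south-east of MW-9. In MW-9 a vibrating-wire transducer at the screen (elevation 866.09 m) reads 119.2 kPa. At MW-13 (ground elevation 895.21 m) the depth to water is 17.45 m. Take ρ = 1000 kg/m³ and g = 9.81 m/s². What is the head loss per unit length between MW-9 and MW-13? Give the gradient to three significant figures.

Pressure head at MW-9: ψ = P/(ρg) = 119.2×1000 / (1000 × 9.81) = 12.15 m.
Total head at MW-9: h = z + ψ = 866.09 + 12.15 = 878.24 m.
Total head at MW-13: h = 895.21 − 17.45 = 877.76 m.
Head difference: h(MW-9) − h(MW-13) = 878.24 − 877.76 = 0.48 m.
Hydraulic gradient: i = |Δh| / L = 0.48 / 2232.1 = 0.000215.

i ≈ 0.000215 m/m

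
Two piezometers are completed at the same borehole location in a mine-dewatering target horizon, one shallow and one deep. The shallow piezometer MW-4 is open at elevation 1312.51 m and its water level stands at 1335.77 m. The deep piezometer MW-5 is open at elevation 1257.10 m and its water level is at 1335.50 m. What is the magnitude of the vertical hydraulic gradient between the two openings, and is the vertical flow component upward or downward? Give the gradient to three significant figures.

|i_v| ≈ 0.00487; vertical flow is downward

Total head at MW-4: h = 1335.77 m (water level in the standpipe).
Total head at MW-5: h = 1335.50 m.
Δh = h(MW-4) − h(MW-5) = 1335.77 − 1335.50 = 0.27 m.
Vertical separation Δz = 1312.51 − 1257.10 = 55.41 m.
|i_v| = |Δh| / Δz = 0.27 / 55.41 = 0.00487.
Head is higher in the shallow piezometer, so vertical flow is downward (recharge condition).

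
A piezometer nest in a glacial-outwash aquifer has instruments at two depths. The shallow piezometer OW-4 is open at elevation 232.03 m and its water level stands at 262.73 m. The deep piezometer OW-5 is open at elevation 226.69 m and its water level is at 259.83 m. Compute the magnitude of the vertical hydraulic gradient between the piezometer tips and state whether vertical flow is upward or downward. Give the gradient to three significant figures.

|i_v| ≈ 0.543; vertical flow is downward

Total head at OW-4: h = 262.73 m (water level in the standpipe).
Total head at OW-5: h = 259.83 m.
Δh = h(OW-4) − h(OW-5) = 262.73 − 259.83 = 2.90 m.
Vertical separation Δz = 232.03 − 226.69 = 5.34 m.
|i_v| = |Δh| / Δz = 2.90 / 5.34 = 0.543.
Head is higher in the shallow piezometer, so vertical flow is downward (recharge condition).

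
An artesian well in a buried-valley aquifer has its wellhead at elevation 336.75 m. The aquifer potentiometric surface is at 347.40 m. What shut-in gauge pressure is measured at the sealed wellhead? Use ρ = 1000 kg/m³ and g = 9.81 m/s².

Head above the cap: Δh = 347.40 − 336.75 = 10.65 m.
P = ρgΔh = 1000 × 9.81 × 10.65 = 104476 Pa ≈ 104 kPa.

P ≈ 104 kPa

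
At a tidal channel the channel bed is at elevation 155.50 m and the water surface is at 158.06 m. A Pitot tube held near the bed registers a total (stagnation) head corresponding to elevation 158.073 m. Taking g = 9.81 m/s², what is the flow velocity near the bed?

v ≈ 0.505 m/s

Near the bed, under hydrostatic conditions, the piezometric head (z + ψ) equals the free-surface elevation, 158.06 m.
Velocity head = total − piezometric = 158.073 − 158.06 = 0.013 m.
v = √(2g·h_v) = √(2 × 9.81 × 0.013) = 0.505 m/s.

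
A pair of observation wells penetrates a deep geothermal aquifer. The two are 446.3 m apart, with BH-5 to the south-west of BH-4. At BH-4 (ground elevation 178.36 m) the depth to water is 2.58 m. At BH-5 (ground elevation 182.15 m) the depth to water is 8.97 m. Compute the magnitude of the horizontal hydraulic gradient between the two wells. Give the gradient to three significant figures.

Total head at BH-4: h = 178.36 − 2.58 = 175.78 m.
Total head at BH-5: h = 182.15 − 8.97 = 173.18 m.
Head difference: h(BH-4) − h(BH-5) = 175.78 − 173.18 = 2.60 m.
Hydraulic gradient: i = |Δh| / L = 2.60 / 446.3 = 0.00583.

i ≈ 0.00583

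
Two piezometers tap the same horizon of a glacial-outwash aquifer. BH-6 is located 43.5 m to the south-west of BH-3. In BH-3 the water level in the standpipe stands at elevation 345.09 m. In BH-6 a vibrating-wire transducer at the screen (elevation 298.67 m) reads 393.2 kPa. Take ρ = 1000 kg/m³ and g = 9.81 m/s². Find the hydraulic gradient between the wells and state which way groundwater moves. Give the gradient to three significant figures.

Total head at BH-3: h = 345.09 m (water level in the piezometer is the total head).
Pressure head at BH-6: ψ = P/(ρg) = 393.2×1000 / (1000 × 9.81) = 40.08 m.
Total head at BH-6: h = z + ψ = 298.67 + 40.08 = 338.75 m.
Head difference: h(BH-3) − h(BH-6) = 345.09 − 338.75 = 6.34 m.
Hydraulic gradient: i = |Δh| / L = 6.34 / 43.5 = 0.146.
Flow is from higher to lower head: from BH-3 toward BH-6, i.e. toward the south-west.

i ≈ 0.146; groundwater flows toward the south-west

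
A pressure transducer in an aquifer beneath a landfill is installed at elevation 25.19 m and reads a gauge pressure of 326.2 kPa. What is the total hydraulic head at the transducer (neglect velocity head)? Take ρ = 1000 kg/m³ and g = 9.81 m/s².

ψ = P/(ρg) = 326.2×1000 / (1000 × 9.81) = 33.25 m.
h = z + ψ = 25.19 + 33.25 = 58.44 m.

h ≈ 58.44 m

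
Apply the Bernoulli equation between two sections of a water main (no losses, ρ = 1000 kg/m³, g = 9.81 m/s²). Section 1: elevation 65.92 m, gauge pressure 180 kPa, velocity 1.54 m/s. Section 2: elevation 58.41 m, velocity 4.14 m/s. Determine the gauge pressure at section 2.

Pressure head at 1: ψ₁ = P₁/(ρg) = 180×1000 / (1000 × 9.81) = 18.35 m.
Velocity heads: v₁²/2g = 1.54²/19.62 = 0.121 m; v₂²/2g = 4.14²/19.62 = 0.874 m.
Total head H = z₁ + ψ₁ + v₁²/2g = 65.92 + 18.35 + 0.121 = 84.39 m.
ψ₂ = H − z₂ − v₂²/2g = 84.39 − 58.41 − 0.874 = 25.11 m.
P₂ = ρgψ₂ = 1000 × 9.81 × 25.11 ≈ 246 kPa.

P₂ ≈ 246 kPa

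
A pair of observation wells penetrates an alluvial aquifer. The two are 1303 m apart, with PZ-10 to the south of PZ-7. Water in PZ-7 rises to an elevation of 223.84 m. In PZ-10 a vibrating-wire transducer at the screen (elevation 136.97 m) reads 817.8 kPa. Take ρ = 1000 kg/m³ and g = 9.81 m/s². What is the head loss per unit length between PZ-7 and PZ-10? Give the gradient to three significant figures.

Total head at PZ-7: h = 223.84 m (water level in the piezometer is the total head).
Pressure head at PZ-10: ψ = P/(ρg) = 817.8×1000 / (1000 × 9.81) = 83.36 m.
Total head at PZ-10: h = z + ψ = 136.97 + 83.36 = 220.33 m.
Head difference: h(PZ-7) − h(PZ-10) = 223.84 − 220.33 = 3.51 m.
Hydraulic gradient: i = |Δh| / L = 3.51 / 1303 = 0.00269.

i ≈ 0.00269 m/m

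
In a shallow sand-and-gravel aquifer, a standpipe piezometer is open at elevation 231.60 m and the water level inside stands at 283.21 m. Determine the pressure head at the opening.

Total head h = 283.21 m (the water-surface elevation in the piezometer).
Pressure head ψ = h − z = 283.21 − 231.60 = 51.61 m.

ψ ≈ 51.61 m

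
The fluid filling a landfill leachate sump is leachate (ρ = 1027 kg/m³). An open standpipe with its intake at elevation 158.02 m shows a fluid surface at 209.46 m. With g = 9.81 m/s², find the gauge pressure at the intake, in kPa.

Pressure head ψ = h − z = 209.46 − 158.02 = 51.44 m.
P = ρgψ = 1027 × 9.81 × 51.44 = 518251 Pa ≈ 518 kPa.

P ≈ 518 kPa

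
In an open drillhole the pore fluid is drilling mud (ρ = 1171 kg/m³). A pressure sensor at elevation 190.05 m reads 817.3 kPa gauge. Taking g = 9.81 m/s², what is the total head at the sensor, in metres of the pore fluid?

h ≈ 261.20 m

ψ = P/(ρg) = 817.3×1000 / (1171 × 9.81) = 71.15 m.
h = z + ψ = 190.05 + 71.15 = 261.20 m.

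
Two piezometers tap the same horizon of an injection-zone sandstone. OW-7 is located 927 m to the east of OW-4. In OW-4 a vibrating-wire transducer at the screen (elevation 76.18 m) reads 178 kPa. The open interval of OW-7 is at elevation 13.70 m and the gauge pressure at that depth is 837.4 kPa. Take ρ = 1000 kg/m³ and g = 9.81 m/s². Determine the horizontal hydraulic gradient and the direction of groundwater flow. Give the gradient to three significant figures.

i ≈ 0.00511; groundwater flows toward the west

Pressure head at OW-4: ψ = P/(ρg) = 178×1000 / (1000 × 9.81) = 18.14 m.
Total head at OW-4: h = z + ψ = 76.18 + 18.14 = 94.32 m.
Pressure head at OW-7: ψ = P/(ρg) = 837.4×1000 / (1000 × 9.81) = 85.36 m.
Total head at OW-7: h = z + ψ = 13.70 + 85.36 = 99.06 m.
Head difference: h(OW-4) − h(OW-7) = 94.32 − 99.06 = -4.74 m.
Hydraulic gradient: i = |Δh| / L = 4.74 / 927 = 0.00511.
Flow is from higher to lower head: from OW-7 toward OW-4, i.e. toward the west.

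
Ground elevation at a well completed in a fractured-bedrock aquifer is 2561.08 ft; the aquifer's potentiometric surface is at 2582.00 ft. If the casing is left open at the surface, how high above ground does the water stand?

Water rises to the potentiometric surface, so the rise above ground = 2582.00 − 2561.08 = 20.92 ft.

≈ 20.92 ft above ground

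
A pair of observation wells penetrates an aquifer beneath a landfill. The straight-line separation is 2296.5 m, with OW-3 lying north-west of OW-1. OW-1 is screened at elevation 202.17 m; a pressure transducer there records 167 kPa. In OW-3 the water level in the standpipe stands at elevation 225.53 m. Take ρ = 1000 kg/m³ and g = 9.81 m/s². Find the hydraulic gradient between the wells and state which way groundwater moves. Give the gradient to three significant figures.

Pressure head at OW-1: ψ = P/(ρg) = 167×1000 / (1000 × 9.81) = 17.02 m.
Total head at OW-1: h = z + ψ = 202.17 + 17.02 = 219.19 m.
Total head at OW-3: h = 225.53 m (water level in the piezometer is the total head).
Head difference: h(OW-1) − h(OW-3) = 219.19 − 225.53 = -6.34 m.
Hydraulic gradient: i = |Δh| / L = 6.34 / 2296.5 = 0.00276.
Flow is from higher to lower head: from OW-3 toward OW-1, i.e. toward the south-east.

i ≈ 0.00276; groundwater flows toward the south-east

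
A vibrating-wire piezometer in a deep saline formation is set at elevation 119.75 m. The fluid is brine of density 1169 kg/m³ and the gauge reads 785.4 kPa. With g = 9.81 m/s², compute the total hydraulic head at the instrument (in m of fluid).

ψ = P/(ρg) = 785.4×1000 / (1169 × 9.81) = 68.49 m.
h = z + ψ = 119.75 + 68.49 = 188.24 m.

h ≈ 188.24 m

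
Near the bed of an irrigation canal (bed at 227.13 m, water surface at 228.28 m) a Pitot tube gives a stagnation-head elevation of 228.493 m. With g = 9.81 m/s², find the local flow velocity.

v ≈ 2.04 m/s

Near the bed, under hydrostatic conditions, the piezometric head (z + ψ) equals the free-surface elevation, 228.28 m.
Velocity head = total − piezometric = 228.493 − 228.28 = 0.213 m.
v = √(2g·h_v) = √(2 × 9.81 × 0.213) = 2.04 m/s.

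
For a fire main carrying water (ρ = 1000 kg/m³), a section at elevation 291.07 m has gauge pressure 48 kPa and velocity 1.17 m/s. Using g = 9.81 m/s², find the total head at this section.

Pressure head ψ = P/(ρg) = 48×1000 / (1000 × 9.81) = 4.89 m.
Velocity head = v²/(2g) = 1.17² / (2 × 9.81) = 0.070 m.
h = z + ψ + v²/(2g) = 291.07 + 4.89 + 0.070 = 296.03 m.

h ≈ 296.03 m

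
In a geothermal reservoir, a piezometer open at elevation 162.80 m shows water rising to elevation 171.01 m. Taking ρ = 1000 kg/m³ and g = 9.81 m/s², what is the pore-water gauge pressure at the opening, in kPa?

Pressure head ψ = h − z = 171.01 − 162.80 = 8.21 m.
P = ρgψ = 1000 × 9.81 × 8.21 = 80540 Pa ≈ 80.5 kPa.

P ≈ 80.5 kPa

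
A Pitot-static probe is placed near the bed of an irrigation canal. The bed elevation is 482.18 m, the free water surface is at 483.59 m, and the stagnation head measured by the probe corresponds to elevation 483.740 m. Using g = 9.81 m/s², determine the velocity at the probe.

v ≈ 1.72 m/s

Near the bed, under hydrostatic conditions, the piezometric head (z + ψ) equals the free-surface elevation, 483.59 m.
Velocity head = total − piezometric = 483.740 − 483.59 = 0.150 m.
v = √(2g·h_v) = √(2 × 9.81 × 0.150) = 1.72 m/s.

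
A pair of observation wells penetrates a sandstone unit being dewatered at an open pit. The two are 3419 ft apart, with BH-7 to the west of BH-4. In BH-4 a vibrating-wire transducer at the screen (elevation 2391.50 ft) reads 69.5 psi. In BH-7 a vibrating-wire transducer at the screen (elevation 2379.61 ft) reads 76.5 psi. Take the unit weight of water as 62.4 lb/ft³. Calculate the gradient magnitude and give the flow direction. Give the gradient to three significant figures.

i ≈ 0.00125; groundwater flows toward the east

Pressure head at BH-4: ψ = 144·P/γ = 144 × 69.5 / 62.4 = 160.38 ft.
Total head at BH-4: h = z + ψ = 2391.50 + 160.38 = 2551.88 ft.
Pressure head at BH-7: ψ = 144·P/γ = 144 × 76.5 / 62.4 = 176.54 ft.
Total head at BH-7: h = z + ψ = 2379.61 + 176.54 = 2556.15 ft.
Head difference: h(BH-4) − h(BH-7) = 2551.88 − 2556.15 = -4.27 ft.
Hydraulic gradient: i = |Δh| / L = 4.27 / 3419 = 0.00125.
Flow is from higher to lower head: from BH-7 toward BH-4, i.e. toward the east.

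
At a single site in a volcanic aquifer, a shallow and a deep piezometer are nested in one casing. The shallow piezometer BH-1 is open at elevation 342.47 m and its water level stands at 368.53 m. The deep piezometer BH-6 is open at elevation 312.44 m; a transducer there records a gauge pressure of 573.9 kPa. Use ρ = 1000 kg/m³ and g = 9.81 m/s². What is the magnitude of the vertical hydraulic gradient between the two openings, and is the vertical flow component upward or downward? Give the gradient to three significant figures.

Total head at BH-1: h = 368.53 m (water level in the standpipe).
Pressure head at BH-6: ψ = P/(ρg) = 573.9×1000 / (1000 × 9.81) = 58.50 m.
Total head at BH-6: h = z + ψ = 312.44 + 58.50 = 370.94 m.
Δh = h(BH-1) − h(BH-6) = 368.53 − 370.94 = -2.41 m.
Vertical separation Δz = 342.47 − 312.44 = 30.03 m.
|i_v| = |Δh| / Δz = 2.41 / 30.03 = 0.0803.
Head is higher in the deep piezometer, so vertical flow is upward (discharge condition).

|i_v| ≈ 0.0803; vertical flow is upward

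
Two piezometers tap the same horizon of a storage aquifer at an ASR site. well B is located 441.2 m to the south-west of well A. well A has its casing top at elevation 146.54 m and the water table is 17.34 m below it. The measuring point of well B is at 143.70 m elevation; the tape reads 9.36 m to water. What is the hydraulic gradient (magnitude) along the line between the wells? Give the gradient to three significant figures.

i ≈ 0.0117

Total head at well A: h = 146.54 − 17.34 = 129.20 m.
Total head at well B: h = 143.70 − 9.36 = 134.34 m.
Head difference: h(well A) − h(well B) = 129.20 − 134.34 = -5.14 m.
Hydraulic gradient: i = |Δh| / L = 5.14 / 441.2 = 0.0117.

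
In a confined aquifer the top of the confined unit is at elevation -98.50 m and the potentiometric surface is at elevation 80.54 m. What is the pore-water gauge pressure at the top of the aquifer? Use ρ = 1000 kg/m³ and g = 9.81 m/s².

Pressure head at the aquifer top: ψ = h − z = 80.54 − (-98.50) = 179.04 m.
P = ρgψ = 1000 × 9.81 × 179.04 = 1756382 Pa ≈ 1760 kPa.

P ≈ 1760 kPa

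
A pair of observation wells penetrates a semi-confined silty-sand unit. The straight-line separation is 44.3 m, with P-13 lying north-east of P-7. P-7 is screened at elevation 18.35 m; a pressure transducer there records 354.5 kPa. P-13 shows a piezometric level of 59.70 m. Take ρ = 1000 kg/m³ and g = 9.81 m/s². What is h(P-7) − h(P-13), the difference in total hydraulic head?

Δh ≈ -5.21 m

Pressure head at P-7: ψ = P/(ρg) = 354.5×1000 / (1000 × 9.81) = 36.14 m.
Total head at P-7: h = z + ψ = 18.35 + 36.14 = 54.49 m.
Total head at P-13: h = 59.70 m (water level in the piezometer is the total head).
Head difference: h(P-7) − h(P-13) = 54.49 − 59.70 = -5.21 m.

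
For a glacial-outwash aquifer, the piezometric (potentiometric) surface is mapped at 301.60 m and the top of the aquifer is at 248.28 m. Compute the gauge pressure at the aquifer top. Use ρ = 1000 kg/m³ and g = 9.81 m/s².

P ≈ 523 kPa

Pressure head at the aquifer top: ψ = h − z = 301.60 − 248.28 = 53.32 m.
P = ρgψ = 1000 × 9.81 × 53.32 = 523069 Pa ≈ 523 kPa.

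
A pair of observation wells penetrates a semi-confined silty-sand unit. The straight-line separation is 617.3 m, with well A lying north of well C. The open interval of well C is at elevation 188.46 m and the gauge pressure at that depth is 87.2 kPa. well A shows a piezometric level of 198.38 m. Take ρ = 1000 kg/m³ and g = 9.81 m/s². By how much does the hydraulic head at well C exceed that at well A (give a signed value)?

Pressure head at well C: ψ = P/(ρg) = 87.2×1000 / (1000 × 9.81) = 8.89 m.
Total head at well C: h = z + ψ = 188.46 + 8.89 = 197.35 m.
Total head at well A: h = 198.38 m (water level in the piezometer is the total head).
Head difference: h(well C) − h(well A) = 197.35 − 198.38 = -1.03 m.

Δh ≈ -1.03 m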